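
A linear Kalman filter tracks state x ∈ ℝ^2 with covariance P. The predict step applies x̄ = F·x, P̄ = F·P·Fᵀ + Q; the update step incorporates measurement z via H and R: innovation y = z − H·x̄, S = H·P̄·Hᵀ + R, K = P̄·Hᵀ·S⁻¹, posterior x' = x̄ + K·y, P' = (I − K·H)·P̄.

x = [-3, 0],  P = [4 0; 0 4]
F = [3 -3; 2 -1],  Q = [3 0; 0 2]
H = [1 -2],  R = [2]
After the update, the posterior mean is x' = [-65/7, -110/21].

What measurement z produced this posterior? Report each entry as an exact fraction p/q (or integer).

x̄ = F·x = [-9, -6]
P̄ = F·P·Fᵀ + Q = [75 36; 36 22]
S = H·P̄·Hᵀ + R = [21]
K = P̄·Hᵀ·S⁻¹ = [1/7; -8/21]
x' − x̄ = [-2/7, 16/21] = K·y
y = (KᵀK)⁻¹·Kᵀ·(x' − x̄) = [-2]
z = y + H·x̄ = [-2] + [3] = [1]

z = [1]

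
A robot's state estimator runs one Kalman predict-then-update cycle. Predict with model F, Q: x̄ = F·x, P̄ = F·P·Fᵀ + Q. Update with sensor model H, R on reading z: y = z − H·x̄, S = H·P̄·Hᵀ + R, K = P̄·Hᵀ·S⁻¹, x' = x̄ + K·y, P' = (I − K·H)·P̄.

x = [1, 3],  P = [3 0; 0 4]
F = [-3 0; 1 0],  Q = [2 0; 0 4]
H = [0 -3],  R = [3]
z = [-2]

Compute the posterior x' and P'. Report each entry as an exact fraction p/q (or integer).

x' = [-57/22, 15/22]
P' = [395/22 -9/22; -9/22 7/22]

x̄ = F·x = [-3, 1]
P̄ = F·P·Fᵀ + Q = [29 -9; -9 7]
y = z − H·x̄ = [1]
S = H·P̄·Hᵀ + R = [66]
K = P̄·Hᵀ·S⁻¹ = [9/22; -7/22]
x' = x̄ + K·y = [-57/22, 15/22]
P' = (I − K·H)·P̄ = [395/22 -9/22; -9/22 7/22]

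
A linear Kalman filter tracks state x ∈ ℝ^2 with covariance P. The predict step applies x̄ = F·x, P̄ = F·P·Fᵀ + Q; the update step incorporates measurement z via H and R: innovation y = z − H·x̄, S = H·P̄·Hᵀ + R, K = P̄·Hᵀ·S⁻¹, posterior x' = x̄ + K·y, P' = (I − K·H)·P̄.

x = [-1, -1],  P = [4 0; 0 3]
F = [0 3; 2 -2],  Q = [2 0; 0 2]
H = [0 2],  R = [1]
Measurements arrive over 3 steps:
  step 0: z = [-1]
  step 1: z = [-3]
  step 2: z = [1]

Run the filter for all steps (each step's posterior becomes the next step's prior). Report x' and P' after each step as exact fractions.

step 0: x̄ = F·x = [-3, 0]
step 0: P̄ = F·P·Fᵀ + Q = [29 -18; -18 30]
step 0: y = z − H·x̄ = [-1]
step 0: S = H·P̄·Hᵀ + R = [121]
step 0: K = P̄·Hᵀ·S⁻¹ = [-36/121; 60/121]
step 0: x' = x̄ + K·y = [-327/121, -60/121]
step 0: P' = (I − K·H)·P̄ = [2213/121 -18/121; -18/121 30/121]
step 1: x̄ = F·x = [-180/121, -534/121]
step 1: P̄ = F·P·Fᵀ + Q = [512/121 -288/121; -288/121 9358/121]
step 1: y = z − H·x̄ = [705/121]
step 1: S = H·P̄·Hᵀ + R = [37553/121]
step 1: K = P̄·Hᵀ·S⁻¹ = [-576/37553; 18716/37553]
step 1: x' = x̄ + K·y = [-1260/799, -1206/799]
step 1: P' = (I − K·H)·P̄ = [156160/37553 -288/37553; -288/37553 9358/37553]
step 2: x̄ = F·x = [-3618/799, -108/799]
step 2: P̄ = F·P·Fᵀ + Q = [159328/37553 -57876/37553; -57876/37553 739482/37553]
step 2: y = z − H·x̄ = [1015/799]
step 2: S = H·P̄·Hᵀ + R = [2995481/37553]
step 2: K = P̄·Hᵀ·S⁻¹ = [-115752/2995481; 1478964/2995481]
step 2: x' = x̄ + K·y = [-13711062/2995481, 1473888/2995481]
step 2: P' = (I − K·H)·P̄ = [12352288/2995481 -57876/2995481; -57876/2995481 739482/2995481]

step 0: x' = [-327/121, -60/121], P' = [2213/121 -18/121; -18/121 30/121]
step 1: x' = [-1260/799, -1206/799], P' = [156160/37553 -288/37553; -288/37553 9358/37553]
step 2: x' = [-13711062/2995481, 1473888/2995481], P' = [12352288/2995481 -57876/2995481; -57876/2995481 739482/2995481]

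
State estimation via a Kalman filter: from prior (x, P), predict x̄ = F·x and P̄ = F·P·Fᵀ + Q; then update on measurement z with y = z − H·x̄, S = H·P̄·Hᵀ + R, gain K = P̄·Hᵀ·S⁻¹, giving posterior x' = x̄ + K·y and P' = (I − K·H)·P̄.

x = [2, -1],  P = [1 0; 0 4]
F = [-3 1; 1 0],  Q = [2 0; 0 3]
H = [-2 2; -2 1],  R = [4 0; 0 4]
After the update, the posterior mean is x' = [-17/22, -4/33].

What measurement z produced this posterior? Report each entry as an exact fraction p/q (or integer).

z = [1, 1]

x̄ = F·x = [-7, 2]
P̄ = F·P·Fᵀ + Q = [15 -3; -3 4]
S = H·P̄·Hᵀ + R = [104 86; 86 80]
K = P̄·Hᵀ·S⁻¹ = [-1/22 -4/11; 65/231 -41/231]
x' − x̄ = [137/22, -70/33] = K·y
y = (KᵀK)⁻¹·Kᵀ·(x' − x̄) = [-17, -15]
z = y + H·x̄ = [-17, -15] + [18, 16] = [1, 1]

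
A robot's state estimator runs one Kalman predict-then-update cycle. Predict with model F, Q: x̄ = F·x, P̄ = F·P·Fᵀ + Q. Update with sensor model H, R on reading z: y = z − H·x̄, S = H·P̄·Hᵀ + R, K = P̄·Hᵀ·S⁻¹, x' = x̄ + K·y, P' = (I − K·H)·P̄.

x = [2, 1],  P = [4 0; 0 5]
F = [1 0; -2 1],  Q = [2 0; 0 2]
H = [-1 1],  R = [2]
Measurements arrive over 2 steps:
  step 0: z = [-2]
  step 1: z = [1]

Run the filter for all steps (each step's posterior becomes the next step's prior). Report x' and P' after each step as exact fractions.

step 0: x' = [52/47, -48/47], P' = [86/47 58/47; 58/47 120/47]
step 1: x' = [-109/138, -82/207], P' = [37/23 62/69; 62/69 406/207]

step 0: x̄ = F·x = [2, -3]
step 0: P̄ = F·P·Fᵀ + Q = [6 -8; -8 23]
step 0: y = z − H·x̄ = [3]
step 0: S = H·P̄·Hᵀ + R = [47]
step 0: K = P̄·Hᵀ·S⁻¹ = [-14/47; 31/47]
step 0: x' = x̄ + K·y = [52/47, -48/47]
step 0: P' = (I − K·H)·P̄ = [86/47 58/47; 58/47 120/47]
step 1: x̄ = F·x = [52/47, -152/47]
step 1: P̄ = F·P·Fᵀ + Q = [180/47 -114/47; -114/47 326/47]
step 1: y = z − H·x̄ = [251/47]
step 1: S = H·P̄·Hᵀ + R = [828/47]
step 1: K = P̄·Hᵀ·S⁻¹ = [-49/138; 110/207]
step 1: x' = x̄ + K·y = [-109/138, -82/207]
step 1: P' = (I − K·H)·P̄ = [37/23 62/69; 62/69 406/207]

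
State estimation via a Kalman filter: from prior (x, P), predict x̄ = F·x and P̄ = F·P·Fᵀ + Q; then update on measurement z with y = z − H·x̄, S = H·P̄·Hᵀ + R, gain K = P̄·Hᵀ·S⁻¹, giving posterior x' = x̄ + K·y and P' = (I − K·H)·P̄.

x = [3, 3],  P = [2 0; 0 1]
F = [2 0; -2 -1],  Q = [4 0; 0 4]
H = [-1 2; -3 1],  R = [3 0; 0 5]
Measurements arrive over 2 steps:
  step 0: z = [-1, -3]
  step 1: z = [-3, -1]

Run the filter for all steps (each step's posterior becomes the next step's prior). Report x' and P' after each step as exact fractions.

step 0: x̄ = F·x = [6, -9]
step 0: P̄ = F·P·Fᵀ + Q = [12 -8; -8 13]
step 0: y = z − H·x̄ = [23, 24]
step 0: S = H·P̄·Hᵀ + R = [99 118; 118 174]
step 0: K = P̄·Hᵀ·S⁻¹ = [160/1651 -526/1651; 775/1651 -349/3302]
step 0: x' = x̄ + K·y = [74/127, -94/127]
step 0: P' = (I − K·H)·P̄ = [1148/1651 814/1651; 814/1651 3139/3302]
step 1: x̄ = F·x = [148/127, -54/127]
step 1: P̄ = F·P·Fᵀ + Q = [11196/1651 -6220/1651; -6220/1651 32043/3302]
step 1: y = z − H·x̄ = [-125/127, 371/127]
step 1: S = H·P̄·Hᵀ + R = [105115/1651 109171/1651; 109171/1651 324721/3302]
step 1: K = P̄·Hᵀ·S⁻¹ = [180/1823 -568/1823; 2939050/6236483 -644051/6236483]
step 1: x' = x̄ + K·y = [288/1823, -7425939/6236483]
step 1: P' = (I − K·H)·P̄ = [1244/1823 892/1823; 892/1823 5934341/6236483]

step 0: x' = [74/127, -94/127], P' = [1148/1651 814/1651; 814/1651 3139/3302]
step 1: x' = [288/1823, -7425939/6236483], P' = [1244/1823 892/1823; 892/1823 5934341/6236483]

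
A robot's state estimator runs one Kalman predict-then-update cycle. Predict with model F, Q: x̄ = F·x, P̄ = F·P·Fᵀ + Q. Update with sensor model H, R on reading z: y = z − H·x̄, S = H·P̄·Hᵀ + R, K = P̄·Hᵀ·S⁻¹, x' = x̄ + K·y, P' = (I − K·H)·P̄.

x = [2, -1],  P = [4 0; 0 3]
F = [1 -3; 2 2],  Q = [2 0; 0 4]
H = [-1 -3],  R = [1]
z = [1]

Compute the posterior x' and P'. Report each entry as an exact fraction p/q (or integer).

x' = [637/131, -254/131]
P' = [8637/262 -1439/131; -1439/131 494/131]

x̄ = F·x = [5, 2]
P̄ = F·P·Fᵀ + Q = [33 -10; -10 32]
y = z − H·x̄ = [12]
S = H·P̄·Hᵀ + R = [262]
K = P̄·Hᵀ·S⁻¹ = [-3/262; -43/131]
x' = x̄ + K·y = [637/131, -254/131]
P' = (I − K·H)·P̄ = [8637/262 -1439/131; -1439/131 494/131]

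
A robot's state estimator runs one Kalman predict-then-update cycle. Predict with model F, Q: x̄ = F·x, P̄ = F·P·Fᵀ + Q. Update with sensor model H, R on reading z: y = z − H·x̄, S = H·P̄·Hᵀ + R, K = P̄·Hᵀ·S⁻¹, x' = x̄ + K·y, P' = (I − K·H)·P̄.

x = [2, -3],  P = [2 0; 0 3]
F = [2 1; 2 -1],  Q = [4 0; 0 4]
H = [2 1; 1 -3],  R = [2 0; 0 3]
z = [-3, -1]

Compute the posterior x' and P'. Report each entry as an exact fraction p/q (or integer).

x̄ = F·x = [1, 7]
P̄ = F·P·Fᵀ + Q = [15 5; 5 15]
y = z − H·x̄ = [-12, 19]
S = H·P̄·Hᵀ + R = [97 -40; -40 123]
K = P̄·Hᵀ·S⁻¹ = [4305/10331 1400/10331; 1475/10331 -2880/10331]
x' = x̄ + K·y = [-14729/10331, -103/10331]
P' = (I − K·H)·P̄ = [4290/10331 30/10331; 30/10331 2890/10331]

x' = [-14729/10331, -103/10331]
P' = [4290/10331 30/10331; 30/10331 2890/10331]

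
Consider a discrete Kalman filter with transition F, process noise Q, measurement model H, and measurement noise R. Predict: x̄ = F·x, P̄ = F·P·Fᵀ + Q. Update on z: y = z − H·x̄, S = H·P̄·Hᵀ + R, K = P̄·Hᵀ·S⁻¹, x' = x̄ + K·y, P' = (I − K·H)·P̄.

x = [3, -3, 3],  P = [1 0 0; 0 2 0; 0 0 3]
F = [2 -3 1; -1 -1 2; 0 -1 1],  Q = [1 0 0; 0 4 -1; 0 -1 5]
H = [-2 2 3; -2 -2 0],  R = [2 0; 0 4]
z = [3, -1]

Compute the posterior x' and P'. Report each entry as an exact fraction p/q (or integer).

x' = [18667/9932, -9447/9932, 13873/4966]
P' = [13307/4966 -5099/2483 7576/2483; -5099/2483 11971/4966 -7125/2483; 7576/2483 -7125/2483 9996/2483]

x̄ = F·x = [18, 6, 6]
P̄ = F·P·Fᵀ + Q = [26 10 9; 10 19 7; 9 7 10]
y = z − H·x̄ = [9, 47]
S = H·P̄·Hᵀ + R = [168 -68; -68 264]
K = P̄·Hᵀ·S⁻¹ = [-777/4966 -3109/9932; 397/2483 -1773/9932; 293/2483 -451/4966]
x' = x̄ + K·y = [18667/9932, -9447/9932, 13873/4966]
P' = (I − K·H)·P̄ = [13307/4966 -5099/2483 7576/2483; -5099/2483 11971/4966 -7125/2483; 7576/2483 -7125/2483 9996/2483]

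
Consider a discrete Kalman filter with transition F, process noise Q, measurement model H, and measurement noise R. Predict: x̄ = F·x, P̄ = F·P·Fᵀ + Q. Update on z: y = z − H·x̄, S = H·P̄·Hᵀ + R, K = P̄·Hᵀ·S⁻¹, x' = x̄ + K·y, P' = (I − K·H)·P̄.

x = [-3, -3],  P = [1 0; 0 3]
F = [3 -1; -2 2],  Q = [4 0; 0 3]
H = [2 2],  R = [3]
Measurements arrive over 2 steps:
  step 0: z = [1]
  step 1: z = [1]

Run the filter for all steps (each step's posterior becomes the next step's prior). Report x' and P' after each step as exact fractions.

step 0: x̄ = F·x = [-6, 0]
step 0: P̄ = F·P·Fᵀ + Q = [16 -12; -12 19]
step 0: y = z − H·x̄ = [13]
step 0: S = H·P̄·Hᵀ + R = [47]
step 0: K = P̄·Hᵀ·S⁻¹ = [8/47; 14/47]
step 0: x' = x̄ + K·y = [-178/47, 182/47]
step 0: P' = (I − K·H)·P̄ = [688/47 -676/47; -676/47 697/47]
step 1: x̄ = F·x = [-716/47, 720/47]
step 1: P̄ = F·P·Fᵀ + Q = [11133/47 -10930/47; -10930/47 11089/47]
step 1: y = z − H·x̄ = [39/47]
step 1: S = H·P̄·Hᵀ + R = [1589/47]
step 1: K = P̄·Hᵀ·S⁻¹ = [58/227; 318/1589]
step 1: x' = x̄ + K·y = [-3410/227, 24606/1589]
step 1: P' = (I − K·H)·P̄ = [53269/227 -53182/227; -53182/227 372751/1589]

step 0: x' = [-178/47, 182/47], P' = [688/47 -676/47; -676/47 697/47]
step 1: x' = [-3410/227, 24606/1589], P' = [53269/227 -53182/227; -53182/227 372751/1589]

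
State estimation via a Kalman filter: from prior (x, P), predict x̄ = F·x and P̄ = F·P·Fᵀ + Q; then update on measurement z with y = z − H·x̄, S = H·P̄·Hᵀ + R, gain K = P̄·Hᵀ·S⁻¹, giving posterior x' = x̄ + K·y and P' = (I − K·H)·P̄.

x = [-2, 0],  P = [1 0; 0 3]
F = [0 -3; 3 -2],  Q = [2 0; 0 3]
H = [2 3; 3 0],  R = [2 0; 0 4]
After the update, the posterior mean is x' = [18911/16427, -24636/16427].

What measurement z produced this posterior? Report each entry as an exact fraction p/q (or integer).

z = [-2, 3]

x̄ = F·x = [0, -6]
P̄ = F·P·Fᵀ + Q = [29 18; 18 24]
S = H·P̄·Hᵀ + R = [550 336; 336 265]
K = P̄·Hᵀ·S⁻¹ = [224/16427 5109/16427; 5238/16427 -3294/16427]
x' − x̄ = [18911/16427, 73926/16427] = K·y
y = (KᵀK)⁻¹·Kᵀ·(x' − x̄) = [16, 3]
z = y + H·x̄ = [16, 3] + [-18, 0] = [-2, 3]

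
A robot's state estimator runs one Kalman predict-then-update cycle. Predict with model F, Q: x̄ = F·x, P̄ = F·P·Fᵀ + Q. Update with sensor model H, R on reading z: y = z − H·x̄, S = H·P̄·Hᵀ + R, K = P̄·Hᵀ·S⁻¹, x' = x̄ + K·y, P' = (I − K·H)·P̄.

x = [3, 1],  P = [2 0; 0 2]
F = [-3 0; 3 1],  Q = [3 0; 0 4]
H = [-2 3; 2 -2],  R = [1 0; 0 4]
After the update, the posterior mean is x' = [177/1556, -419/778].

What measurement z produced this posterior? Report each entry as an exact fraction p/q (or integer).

x̄ = F·x = [-9, 10]
P̄ = F·P·Fᵀ + Q = [21 -18; -18 24]
S = H·P̄·Hᵀ + R = [517 -408; -408 328]
K = P̄·Hᵀ·S⁻¹ = [42/389 579/1556; 144/389 159/778]
x' − x̄ = [14181/1556, -8199/778] = K·y
y = (KᵀK)⁻¹·Kᵀ·(x' − x̄) = [-50, 39]
z = y + H·x̄ = [-50, 39] + [48, -38] = [-2, 1]

z = [-2, 1]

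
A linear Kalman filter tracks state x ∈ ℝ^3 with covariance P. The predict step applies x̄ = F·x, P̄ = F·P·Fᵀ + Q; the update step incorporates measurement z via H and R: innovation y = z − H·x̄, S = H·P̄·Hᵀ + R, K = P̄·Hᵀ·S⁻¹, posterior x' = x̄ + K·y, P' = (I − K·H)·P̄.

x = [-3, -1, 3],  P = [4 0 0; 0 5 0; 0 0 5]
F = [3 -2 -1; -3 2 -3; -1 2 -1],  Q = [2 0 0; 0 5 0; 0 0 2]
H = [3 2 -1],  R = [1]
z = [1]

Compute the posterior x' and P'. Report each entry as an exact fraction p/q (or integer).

x' = [-628/505, 376/505, -1604/505]
P' = [13859/505 -26333/505 -11223/505; -26333/505 51766/505 24491/505; -11223/505 24491/505 15331/505]

x̄ = F·x = [-10, -2, -2]
P̄ = F·P·Fᵀ + Q = [63 -41 -27; -41 106 47; -27 47 31]
y = z − H·x̄ = [33]
S = H·P̄·Hᵀ + R = [505]
K = P̄·Hᵀ·S⁻¹ = [134/505; 42/505; -18/505]
x' = x̄ + K·y = [-628/505, 376/505, -1604/505]
P' = (I − K·H)·P̄ = [13859/505 -26333/505 -11223/505; -26333/505 51766/505 24491/505; -11223/505 24491/505 15331/505]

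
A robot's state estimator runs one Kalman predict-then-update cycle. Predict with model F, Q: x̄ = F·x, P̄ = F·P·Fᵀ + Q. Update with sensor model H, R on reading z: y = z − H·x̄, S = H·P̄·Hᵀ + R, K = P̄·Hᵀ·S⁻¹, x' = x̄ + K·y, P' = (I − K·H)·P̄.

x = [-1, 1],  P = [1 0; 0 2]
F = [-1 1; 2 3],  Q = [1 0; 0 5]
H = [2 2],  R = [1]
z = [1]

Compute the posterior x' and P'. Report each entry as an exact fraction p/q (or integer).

x' = [234/157, -153/157]
P' = [372/157 -364/157; -364/157 395/157]

x̄ = F·x = [2, 1]
P̄ = F·P·Fᵀ + Q = [4 4; 4 27]
y = z − H·x̄ = [-5]
S = H·P̄·Hᵀ + R = [157]
K = P̄·Hᵀ·S⁻¹ = [16/157; 62/157]
x' = x̄ + K·y = [234/157, -153/157]
P' = (I − K·H)·P̄ = [372/157 -364/157; -364/157 395/157]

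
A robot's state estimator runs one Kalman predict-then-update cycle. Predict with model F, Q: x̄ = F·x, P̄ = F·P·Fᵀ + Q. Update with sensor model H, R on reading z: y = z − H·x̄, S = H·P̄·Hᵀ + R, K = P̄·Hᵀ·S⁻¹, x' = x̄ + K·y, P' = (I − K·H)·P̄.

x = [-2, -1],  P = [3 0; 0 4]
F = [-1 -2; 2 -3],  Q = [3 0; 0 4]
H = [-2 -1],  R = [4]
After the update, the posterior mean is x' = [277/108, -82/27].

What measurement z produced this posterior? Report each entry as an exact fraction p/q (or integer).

z = [-2]

x̄ = F·x = [4, -1]
P̄ = F·P·Fᵀ + Q = [22 18; 18 52]
S = H·P̄·Hᵀ + R = [216]
K = P̄·Hᵀ·S⁻¹ = [-31/108; -11/27]
x' − x̄ = [-155/108, -55/27] = K·y
y = (KᵀK)⁻¹·Kᵀ·(x' − x̄) = [5]
z = y + H·x̄ = [5] + [-7] = [-2]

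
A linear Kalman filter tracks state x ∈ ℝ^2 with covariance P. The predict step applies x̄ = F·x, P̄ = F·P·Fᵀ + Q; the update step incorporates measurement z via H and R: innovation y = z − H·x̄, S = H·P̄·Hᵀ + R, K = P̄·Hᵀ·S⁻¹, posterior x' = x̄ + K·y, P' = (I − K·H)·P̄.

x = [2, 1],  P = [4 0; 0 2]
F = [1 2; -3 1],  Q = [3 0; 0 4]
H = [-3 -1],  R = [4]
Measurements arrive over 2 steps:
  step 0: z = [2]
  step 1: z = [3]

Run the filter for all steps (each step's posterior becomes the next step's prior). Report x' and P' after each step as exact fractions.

step 0: x̄ = F·x = [4, -5]
step 0: P̄ = F·P·Fᵀ + Q = [15 -8; -8 42]
step 0: y = z − H·x̄ = [9]
step 0: S = H·P̄·Hᵀ + R = [133]
step 0: K = P̄·Hᵀ·S⁻¹ = [-37/133; -18/133]
step 0: x' = x̄ + K·y = [199/133, -827/133]
step 0: P' = (I − K·H)·P̄ = [626/133 -1730/133; -1730/133 5262/133]
step 1: x̄ = F·x = [-1455/133, -1424/133]
step 1: P̄ = F·P·Fᵀ + Q = [15153/133 17296/133; 17296/133 21808/133]
step 1: y = z − H·x̄ = [-770/19]
step 1: S = H·P̄·Hᵀ + R = [37499/19]
step 1: K = P̄·Hᵀ·S⁻¹ = [-815/3409; -1504/5357]
step 1: x' = x̄ + K·y = [-4265/3409, 2288/3409]
step 1: P' = (I − K·H)·P̄ = [3844/3409 -8272/3409; -8272/3409 315088/37499]

step 0: x' = [199/133, -827/133], P' = [626/133 -1730/133; -1730/133 5262/133]
step 1: x' = [-4265/3409, 2288/3409], P' = [3844/3409 -8272/3409; -8272/3409 315088/37499]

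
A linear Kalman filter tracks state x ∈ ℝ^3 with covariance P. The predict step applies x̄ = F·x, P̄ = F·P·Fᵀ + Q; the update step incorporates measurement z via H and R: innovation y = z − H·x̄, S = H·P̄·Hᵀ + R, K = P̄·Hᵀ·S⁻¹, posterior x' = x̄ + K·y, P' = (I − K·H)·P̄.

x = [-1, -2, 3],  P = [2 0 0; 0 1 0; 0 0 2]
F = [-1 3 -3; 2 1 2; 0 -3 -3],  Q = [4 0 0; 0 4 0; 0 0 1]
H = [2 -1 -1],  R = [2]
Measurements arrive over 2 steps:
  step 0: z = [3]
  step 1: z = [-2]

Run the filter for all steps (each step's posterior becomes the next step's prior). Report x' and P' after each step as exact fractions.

step 0: x' = [-266/169, -622/169, -357/169], P' = [677/169 43/169 1171/169; 43/169 2525/169 -2375/169; 1171/169 -2375/169 4707/169]
step 1: x' = [961035/528082, -6680173/528082, 9661985/528082], P' = [1526501/528082 -3294245/528082 5853373/528082; -3294245/528082 39883577/528082 -46312769/528082; 5853373/528082 -46312769/528082 57927957/528082]

step 0: x̄ = F·x = [-14, 2, -3]
step 0: P̄ = F·P·Fᵀ + Q = [33 -13 9; -13 21 -15; 9 -15 28]
step 0: y = z − H·x̄ = [30]
step 0: S = H·P̄·Hᵀ + R = [169]
step 0: K = P̄·Hᵀ·S⁻¹ = [70/169; -32/169; 5/169]
step 0: x' = x̄ + K·y = [-266/169, -622/169, -357/169]
step 0: P' = (I − K·H)·P̄ = [677/169 43/169 1171/169; 43/169 2525/169 -2375/169; 1171/169 -2375/169 4707/169]
step 1: x̄ = F·x = [-529/169, -1868/169, 2937/169]
step 1: P̄ = F·P·Fᵀ + Q = [115959/169 -38299/169 23280/169; -38299/169 24777/169 -21726/169; 23280/169 -21726/169 22507/169]
step 1: y = z − H·x̄ = [1789/169]
step 1: S = H·P̄·Hᵀ + R = [528082/169]
step 1: K = P̄·Hᵀ·S⁻¹ = [246937/528082; -79649/528082; 45779/528082]
step 1: x' = x̄ + K·y = [961035/528082, -6680173/528082, 9661985/528082]
step 1: P' = (I − K·H)·P̄ = [1526501/528082 -3294245/528082 5853373/528082; -3294245/528082 39883577/528082 -46312769/528082; 5853373/528082 -46312769/528082 57927957/528082]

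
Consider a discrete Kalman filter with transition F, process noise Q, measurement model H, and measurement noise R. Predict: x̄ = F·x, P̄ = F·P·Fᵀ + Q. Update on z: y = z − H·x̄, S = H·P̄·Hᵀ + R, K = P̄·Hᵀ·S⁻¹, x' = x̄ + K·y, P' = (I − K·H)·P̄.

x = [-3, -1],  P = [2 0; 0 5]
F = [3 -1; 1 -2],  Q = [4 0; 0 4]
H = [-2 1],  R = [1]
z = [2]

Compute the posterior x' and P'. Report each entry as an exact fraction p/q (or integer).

x̄ = F·x = [-8, -1]
P̄ = F·P·Fᵀ + Q = [27 16; 16 26]
y = z − H·x̄ = [-13]
S = H·P̄·Hᵀ + R = [71]
K = P̄·Hᵀ·S⁻¹ = [-38/71; -6/71]
x' = x̄ + K·y = [-74/71, 7/71]
P' = (I − K·H)·P̄ = [473/71 908/71; 908/71 1810/71]

x' = [-74/71, 7/71]
P' = [473/71 908/71; 908/71 1810/71]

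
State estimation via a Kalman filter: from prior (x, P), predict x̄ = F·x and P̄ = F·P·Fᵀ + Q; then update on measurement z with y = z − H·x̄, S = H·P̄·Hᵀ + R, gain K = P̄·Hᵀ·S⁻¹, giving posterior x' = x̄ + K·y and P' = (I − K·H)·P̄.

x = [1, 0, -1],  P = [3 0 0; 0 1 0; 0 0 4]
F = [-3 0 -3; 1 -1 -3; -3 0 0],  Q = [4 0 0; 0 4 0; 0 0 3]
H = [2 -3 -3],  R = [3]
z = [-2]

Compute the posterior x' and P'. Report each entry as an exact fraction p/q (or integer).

x' = [-28/127, 457/127, -390/127]
P' = [7725/127 2001/127 3177/127; 2001/127 2987/127 -1602/127; 3177/127 -1602/127 3729/127]

x̄ = F·x = [0, 4, -3]
P̄ = F·P·Fᵀ + Q = [67 27 27; 27 44 -9; 27 -9 30]
y = z − H·x̄ = [1]
S = H·P̄·Hᵀ + R = [127]
K = P̄·Hᵀ·S⁻¹ = [-28/127; -51/127; -9/127]
x' = x̄ + K·y = [-28/127, 457/127, -390/127]
P' = (I − K·H)·P̄ = [7725/127 2001/127 3177/127; 2001/127 2987/127 -1602/127; 3177/127 -1602/127 3729/127]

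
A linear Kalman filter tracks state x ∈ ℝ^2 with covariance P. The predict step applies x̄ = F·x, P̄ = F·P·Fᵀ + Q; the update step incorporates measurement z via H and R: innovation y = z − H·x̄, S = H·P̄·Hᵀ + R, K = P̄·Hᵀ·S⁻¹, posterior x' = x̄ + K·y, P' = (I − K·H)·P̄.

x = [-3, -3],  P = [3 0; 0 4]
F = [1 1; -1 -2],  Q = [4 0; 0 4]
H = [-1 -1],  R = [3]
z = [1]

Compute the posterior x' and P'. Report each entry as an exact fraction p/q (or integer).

x' = [-6, 29/5]
P' = [11 -11; -11 67/5]

x̄ = F·x = [-6, 9]
P̄ = F·P·Fᵀ + Q = [11 -11; -11 23]
y = z − H·x̄ = [4]
S = H·P̄·Hᵀ + R = [15]
K = P̄·Hᵀ·S⁻¹ = [0; -4/5]
x' = x̄ + K·y = [-6, 29/5]
P' = (I − K·H)·P̄ = [11 -11; -11 67/5]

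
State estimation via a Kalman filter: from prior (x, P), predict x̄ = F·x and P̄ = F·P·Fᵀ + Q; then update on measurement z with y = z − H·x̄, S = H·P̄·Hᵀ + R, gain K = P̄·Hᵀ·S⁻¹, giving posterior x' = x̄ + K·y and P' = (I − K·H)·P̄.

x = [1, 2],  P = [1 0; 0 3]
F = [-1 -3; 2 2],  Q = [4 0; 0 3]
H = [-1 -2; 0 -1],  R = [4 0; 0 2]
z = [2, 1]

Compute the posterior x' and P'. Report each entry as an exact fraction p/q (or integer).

x' = [-77/87, -38/87]
P' = [688/87 -248/87; -248/87 142/87]

x̄ = F·x = [-7, 6]
P̄ = F·P·Fᵀ + Q = [32 -20; -20 19]
y = z − H·x̄ = [7, 7]
S = H·P̄·Hᵀ + R = [32 18; 18 21]
K = P̄·Hᵀ·S⁻¹ = [-16/29 124/87; -3/29 -71/87]
x' = x̄ + K·y = [-77/87, -38/87]
P' = (I − K·H)·P̄ = [688/87 -248/87; -248/87 142/87]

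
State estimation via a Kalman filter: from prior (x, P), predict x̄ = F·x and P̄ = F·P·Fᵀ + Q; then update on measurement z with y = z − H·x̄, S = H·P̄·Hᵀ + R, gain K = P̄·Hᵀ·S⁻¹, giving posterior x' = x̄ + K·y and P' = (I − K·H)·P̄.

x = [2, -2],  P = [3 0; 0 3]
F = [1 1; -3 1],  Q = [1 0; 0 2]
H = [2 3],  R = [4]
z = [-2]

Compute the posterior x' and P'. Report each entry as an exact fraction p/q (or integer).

x' = [-11/31, -17/31]
P' = [215/31 -144/31; -144/31 110/31]

x̄ = F·x = [0, -8]
P̄ = F·P·Fᵀ + Q = [7 -6; -6 32]
y = z − H·x̄ = [22]
S = H·P̄·Hᵀ + R = [248]
K = P̄·Hᵀ·S⁻¹ = [-1/62; 21/62]
x' = x̄ + K·y = [-11/31, -17/31]
P' = (I − K·H)·P̄ = [215/31 -144/31; -144/31 110/31]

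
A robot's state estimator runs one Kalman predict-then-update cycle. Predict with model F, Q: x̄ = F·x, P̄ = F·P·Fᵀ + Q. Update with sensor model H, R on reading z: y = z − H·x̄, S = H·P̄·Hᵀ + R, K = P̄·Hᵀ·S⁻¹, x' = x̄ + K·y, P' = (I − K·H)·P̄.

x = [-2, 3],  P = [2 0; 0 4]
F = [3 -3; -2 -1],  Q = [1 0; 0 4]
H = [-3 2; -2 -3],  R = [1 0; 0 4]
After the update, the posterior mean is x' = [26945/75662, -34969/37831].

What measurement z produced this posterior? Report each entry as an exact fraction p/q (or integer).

x̄ = F·x = [-15, 1]
P̄ = F·P·Fᵀ + Q = [55 0; 0 16]
S = H·P̄·Hᵀ + R = [560 234; 234 368]
K = P̄·Hᵀ·S⁻¹ = [-8745/37831 -11495/75662; 5752/37831 -8592/37831]
x' − x̄ = [1161875/75662, -72800/37831] = K·y
y = (KᵀK)⁻¹·Kᵀ·(x' − x̄) = [-50, -25]
z = y + H·x̄ = [-50, -25] + [47, 27] = [-3, 2]

z = [-3, 2]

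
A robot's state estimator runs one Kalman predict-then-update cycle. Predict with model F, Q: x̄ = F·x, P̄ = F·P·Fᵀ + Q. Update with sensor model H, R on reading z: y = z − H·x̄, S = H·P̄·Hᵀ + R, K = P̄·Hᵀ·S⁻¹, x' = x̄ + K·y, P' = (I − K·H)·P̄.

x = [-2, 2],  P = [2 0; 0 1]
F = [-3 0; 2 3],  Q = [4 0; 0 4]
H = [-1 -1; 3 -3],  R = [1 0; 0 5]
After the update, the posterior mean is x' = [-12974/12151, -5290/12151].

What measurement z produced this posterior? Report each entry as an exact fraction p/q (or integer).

z = [2, -2]

x̄ = F·x = [6, 2]
P̄ = F·P·Fᵀ + Q = [22 -12; -12 21]
S = H·P̄·Hᵀ + R = [20 -3; -3 608]
K = P̄·Hᵀ·S⁻¹ = [-5774/12151 2010/12151; -5769/12151 -2007/12151]
x' − x̄ = [-85880/12151, -29592/12151] = K·y
y = (KᵀK)⁻¹·Kᵀ·(x' − x̄) = [10, -14]
z = y + H·x̄ = [10, -14] + [-8, 12] = [2, -2]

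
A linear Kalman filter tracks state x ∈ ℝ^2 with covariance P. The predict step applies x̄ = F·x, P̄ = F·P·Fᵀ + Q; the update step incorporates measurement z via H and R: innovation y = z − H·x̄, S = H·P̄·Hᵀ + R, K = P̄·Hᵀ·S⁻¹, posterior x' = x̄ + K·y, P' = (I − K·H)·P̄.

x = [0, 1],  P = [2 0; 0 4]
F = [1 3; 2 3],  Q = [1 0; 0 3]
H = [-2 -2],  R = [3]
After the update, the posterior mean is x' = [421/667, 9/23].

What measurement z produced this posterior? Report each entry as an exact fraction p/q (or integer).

x̄ = F·x = [3, 3]
P̄ = F·P·Fᵀ + Q = [39 40; 40 47]
S = H·P̄·Hᵀ + R = [667]
K = P̄·Hᵀ·S⁻¹ = [-158/667; -6/23]
x' − x̄ = [-1580/667, -60/23] = K·y
y = (KᵀK)⁻¹·Kᵀ·(x' − x̄) = [10]
z = y + H·x̄ = [10] + [-12] = [-2]

z = [-2]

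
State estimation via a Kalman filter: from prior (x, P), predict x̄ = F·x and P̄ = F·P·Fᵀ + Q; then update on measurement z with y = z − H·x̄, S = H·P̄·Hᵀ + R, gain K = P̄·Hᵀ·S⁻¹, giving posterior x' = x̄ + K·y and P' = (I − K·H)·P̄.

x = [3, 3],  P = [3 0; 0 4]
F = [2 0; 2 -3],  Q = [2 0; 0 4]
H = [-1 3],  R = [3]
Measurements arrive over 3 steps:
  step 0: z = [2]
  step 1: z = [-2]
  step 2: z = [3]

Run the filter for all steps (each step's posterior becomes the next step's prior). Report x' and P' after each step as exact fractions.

step 0: x̄ = F·x = [6, -3]
step 0: P̄ = F·P·Fᵀ + Q = [14 12; 12 52]
step 0: y = z − H·x̄ = [17]
step 0: S = H·P̄·Hᵀ + R = [413]
step 0: K = P̄·Hᵀ·S⁻¹ = [22/413; 144/413]
step 0: x' = x̄ + K·y = [2852/413, 1209/413]
step 0: P' = (I − K·H)·P̄ = [5298/413 1788/413; 1788/413 740/413]
step 1: x̄ = F·x = [5704/413, 2077/413]
step 1: P̄ = F·P·Fᵀ + Q = [22018/413 10464/413; 10464/413 8048/413]
step 1: y = z − H·x̄ = [-1353/413]
step 1: S = H·P̄·Hᵀ + R = [32905/413]
step 1: K = P̄·Hᵀ·S⁻¹ = [9374/32905; 2736/6581]
step 1: x' = x̄ + K·y = [423746/32905, 24133/6581]
step 1: P' = (I − K·H)·P̄ = [1541478/32905 104640/6581; 104640/6581 37616/6581]
step 2: x̄ = F·x = [847492/32905, 485497/32905]
step 2: P̄ = F·P·Fᵀ + Q = [6231722/32905 3026712/32905; 3026712/32905 1711852/32905]
step 2: y = z − H·x̄ = [-510284/32905]
step 2: S = H·P̄·Hᵀ + R = [3576833/32905]
step 2: K = P̄·Hᵀ·S⁻¹ = [2848414/3576833; 2108844/3576833]
step 2: x' = x̄ + K·y = [47951292/3576833, 20070881/3576833]
step 2: P' = (I − K·H)·P̄ = [430827126/3576833 146457456/3576833; 146457456/3576833 50927996/3576833]

step 0: x' = [2852/413, 1209/413], P' = [5298/413 1788/413; 1788/413 740/413]
step 1: x' = [423746/32905, 24133/6581], P' = [1541478/32905 104640/6581; 104640/6581 37616/6581]
step 2: x' = [47951292/3576833, 20070881/3576833], P' = [430827126/3576833 146457456/3576833; 146457456/3576833 50927996/3576833]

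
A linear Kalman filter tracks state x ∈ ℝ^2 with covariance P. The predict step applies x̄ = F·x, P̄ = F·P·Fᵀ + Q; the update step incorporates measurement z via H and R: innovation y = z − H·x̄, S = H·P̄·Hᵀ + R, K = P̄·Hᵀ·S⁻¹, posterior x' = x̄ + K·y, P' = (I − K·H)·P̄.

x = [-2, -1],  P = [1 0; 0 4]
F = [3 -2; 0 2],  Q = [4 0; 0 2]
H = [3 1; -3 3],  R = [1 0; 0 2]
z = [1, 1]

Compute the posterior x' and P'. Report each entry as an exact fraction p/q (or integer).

x̄ = F·x = [-4, -2]
P̄ = F·P·Fᵀ + Q = [29 -16; -16 18]
y = z − H·x̄ = [15, -5]
S = H·P̄·Hᵀ + R = [184 -303; -303 713]
K = P̄·Hᵀ·S⁻¹ = [9718/39383 -3327/39383; 9516/39383 9678/39383]
x' = x̄ + K·y = [4873/39383, 15584/39383]
P' = (I − K·H)·P̄ = [2984/39383 766/39383; 766/39383 7218/39383]

x' = [4873/39383, 15584/39383]
P' = [2984/39383 766/39383; 766/39383 7218/39383]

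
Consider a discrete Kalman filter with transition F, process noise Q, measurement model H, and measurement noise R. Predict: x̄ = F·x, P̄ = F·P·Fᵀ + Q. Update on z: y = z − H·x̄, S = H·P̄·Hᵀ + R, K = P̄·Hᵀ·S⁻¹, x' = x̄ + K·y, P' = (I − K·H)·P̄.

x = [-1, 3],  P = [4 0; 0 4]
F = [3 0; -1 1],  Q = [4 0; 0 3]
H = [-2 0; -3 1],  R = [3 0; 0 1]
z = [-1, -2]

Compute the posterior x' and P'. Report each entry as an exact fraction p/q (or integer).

x' = [218/223, 1031/892]
P' = [84/223 219/223; 219/223 9209/2676]

x̄ = F·x = [-3, 4]
P̄ = F·P·Fᵀ + Q = [40 -12; -12 11]
y = z − H·x̄ = [-7, -15]
S = H·P̄·Hᵀ + R = [163 264; 264 444]
K = P̄·Hᵀ·S⁻¹ = [-56/223 -33/223; -146/223 1325/2676]
x' = x̄ + K·y = [218/223, 1031/892]
P' = (I − K·H)·P̄ = [84/223 219/223; 219/223 9209/2676]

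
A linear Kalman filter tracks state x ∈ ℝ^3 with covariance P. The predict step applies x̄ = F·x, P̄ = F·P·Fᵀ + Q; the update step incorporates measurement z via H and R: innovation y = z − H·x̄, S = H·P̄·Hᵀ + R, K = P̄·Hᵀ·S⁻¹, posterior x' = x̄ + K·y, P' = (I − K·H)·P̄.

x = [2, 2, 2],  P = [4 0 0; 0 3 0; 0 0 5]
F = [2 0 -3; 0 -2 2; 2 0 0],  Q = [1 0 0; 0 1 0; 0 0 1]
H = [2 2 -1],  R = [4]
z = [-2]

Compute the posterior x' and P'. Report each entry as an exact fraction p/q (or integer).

x' = [94/97, 36/97, 478/97]
P' = [3710/97 -3198/97 832/97; -3198/97 3165/97 -90/97; 832/97 -90/97 1424/97]

x̄ = F·x = [-2, 0, 4]
P̄ = F·P·Fᵀ + Q = [62 -30 16; -30 33 0; 16 0 17]
y = z − H·x̄ = [6]
S = H·P̄·Hᵀ + R = [97]
K = P̄·Hᵀ·S⁻¹ = [48/97; 6/97; 15/97]
x' = x̄ + K·y = [94/97, 36/97, 478/97]
P' = (I − K·H)·P̄ = [3710/97 -3198/97 832/97; -3198/97 3165/97 -90/97; 832/97 -90/97 1424/97]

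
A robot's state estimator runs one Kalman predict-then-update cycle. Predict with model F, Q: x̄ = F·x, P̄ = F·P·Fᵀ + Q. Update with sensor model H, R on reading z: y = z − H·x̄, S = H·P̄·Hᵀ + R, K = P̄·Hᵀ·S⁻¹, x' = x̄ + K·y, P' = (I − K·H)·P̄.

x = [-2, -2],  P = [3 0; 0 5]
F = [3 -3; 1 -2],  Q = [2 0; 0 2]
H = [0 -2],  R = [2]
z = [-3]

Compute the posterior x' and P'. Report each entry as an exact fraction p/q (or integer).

x' = [-13/17, 77/51]
P' = [244/17 13/17; 13/17 25/51]

x̄ = F·x = [0, 2]
P̄ = F·P·Fᵀ + Q = [74 39; 39 25]
y = z − H·x̄ = [1]
S = H·P̄·Hᵀ + R = [102]
K = P̄·Hᵀ·S⁻¹ = [-13/17; -25/51]
x' = x̄ + K·y = [-13/17, 77/51]
P' = (I − K·H)·P̄ = [244/17 13/17; 13/17 25/51]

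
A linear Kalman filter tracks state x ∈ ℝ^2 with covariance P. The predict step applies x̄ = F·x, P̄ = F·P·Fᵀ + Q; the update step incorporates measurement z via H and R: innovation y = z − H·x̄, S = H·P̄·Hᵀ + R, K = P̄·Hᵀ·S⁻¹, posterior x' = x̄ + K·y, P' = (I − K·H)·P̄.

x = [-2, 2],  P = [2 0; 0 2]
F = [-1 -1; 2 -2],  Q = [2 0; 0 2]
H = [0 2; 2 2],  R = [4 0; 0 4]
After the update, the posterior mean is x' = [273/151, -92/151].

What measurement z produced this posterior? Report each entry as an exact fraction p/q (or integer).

x̄ = F·x = [0, -8]
P̄ = F·P·Fᵀ + Q = [6 0; 0 18]
S = H·P̄·Hᵀ + R = [76 72; 72 100]
K = P̄·Hᵀ·S⁻¹ = [-54/151 57/151; 63/151 9/151]
x' − x̄ = [273/151, 1116/151] = K·y
y = (KᵀK)⁻¹·Kᵀ·(x' − x̄) = [15, 19]
z = y + H·x̄ = [15, 19] + [-16, -16] = [-1, 3]

z = [-1, 3]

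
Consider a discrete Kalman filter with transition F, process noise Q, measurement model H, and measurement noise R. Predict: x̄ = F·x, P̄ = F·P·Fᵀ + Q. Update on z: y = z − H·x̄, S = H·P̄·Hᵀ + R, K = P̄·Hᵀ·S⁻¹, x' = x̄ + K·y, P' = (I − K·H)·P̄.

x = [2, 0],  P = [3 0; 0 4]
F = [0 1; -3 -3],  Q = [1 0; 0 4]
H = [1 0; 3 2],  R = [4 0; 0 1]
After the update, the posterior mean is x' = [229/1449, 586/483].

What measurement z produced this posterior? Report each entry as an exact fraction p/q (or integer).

z = [1, 3]

x̄ = F·x = [0, -6]
P̄ = F·P·Fᵀ + Q = [5 -12; -12 67]
S = H·P̄·Hᵀ + R = [9 -9; -9 170]
K = P̄·Hᵀ·S⁻¹ = [769/1449 -4/161; -386/483 86/161]
x' − x̄ = [229/1449, 3484/483] = K·y
y = (KᵀK)⁻¹·Kᵀ·(x' − x̄) = [1, 15]
z = y + H·x̄ = [1, 15] + [0, -12] = [1, 3]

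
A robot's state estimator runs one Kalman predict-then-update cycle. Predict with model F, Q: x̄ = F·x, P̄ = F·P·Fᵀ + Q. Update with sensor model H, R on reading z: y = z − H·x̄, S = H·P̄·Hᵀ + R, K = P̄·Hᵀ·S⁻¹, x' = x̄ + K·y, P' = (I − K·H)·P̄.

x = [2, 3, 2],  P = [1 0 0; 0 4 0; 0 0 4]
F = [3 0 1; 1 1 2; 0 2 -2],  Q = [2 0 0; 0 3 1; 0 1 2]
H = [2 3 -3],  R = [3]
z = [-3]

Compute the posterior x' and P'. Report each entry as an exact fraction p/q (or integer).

x' = [1344/313, 3851/939, 7438/939]
P' = [2172/313 108/313 1527/313; 108/313 9311/939 9412/939; 1527/313 9412/939 12605/939]

x̄ = F·x = [8, 9, 2]
P̄ = F·P·Fᵀ + Q = [15 11 -8; 11 24 -7; -8 -7 34]
y = z − H·x̄ = [-40]
S = H·P̄·Hᵀ + R = [939]
K = P̄·Hᵀ·S⁻¹ = [29/313; 115/939; -139/939]
x' = x̄ + K·y = [1344/313, 3851/939, 7438/939]
P' = (I − K·H)·P̄ = [2172/313 108/313 1527/313; 108/313 9311/939 9412/939; 1527/313 9412/939 12605/939]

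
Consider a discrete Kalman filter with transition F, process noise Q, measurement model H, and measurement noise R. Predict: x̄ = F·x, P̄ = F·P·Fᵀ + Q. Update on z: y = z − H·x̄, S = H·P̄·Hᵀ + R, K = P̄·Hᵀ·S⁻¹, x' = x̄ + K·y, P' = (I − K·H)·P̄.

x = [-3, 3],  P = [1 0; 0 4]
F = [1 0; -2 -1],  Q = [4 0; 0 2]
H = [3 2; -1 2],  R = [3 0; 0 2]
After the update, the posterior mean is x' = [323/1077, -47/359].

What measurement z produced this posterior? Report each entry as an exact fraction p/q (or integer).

z = [1, -1]

x̄ = F·x = [-3, 3]
P̄ = F·P·Fᵀ + Q = [5 -2; -2 10]
S = H·P̄·Hᵀ + R = [64 17; 17 55]
K = P̄·Hᵀ·S⁻¹ = [758/3231 -763/3231; 44/359 130/359]
x' − x̄ = [3554/1077, -1124/359] = K·y
y = (KᵀK)⁻¹·Kᵀ·(x' − x̄) = [4, -10]
z = y + H·x̄ = [4, -10] + [-3, 9] = [1, -1]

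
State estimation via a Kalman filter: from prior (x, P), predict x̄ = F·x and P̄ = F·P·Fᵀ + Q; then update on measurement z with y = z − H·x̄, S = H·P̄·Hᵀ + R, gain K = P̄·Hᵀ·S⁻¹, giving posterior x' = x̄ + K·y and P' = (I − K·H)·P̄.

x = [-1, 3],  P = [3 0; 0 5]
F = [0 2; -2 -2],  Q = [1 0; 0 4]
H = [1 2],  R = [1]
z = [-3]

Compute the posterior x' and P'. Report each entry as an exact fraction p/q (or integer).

x̄ = F·x = [6, -4]
P̄ = F·P·Fᵀ + Q = [21 -20; -20 36]
y = z − H·x̄ = [-1]
S = H·P̄·Hᵀ + R = [86]
K = P̄·Hᵀ·S⁻¹ = [-19/86; 26/43]
x' = x̄ + K·y = [535/86, -198/43]
P' = (I − K·H)·P̄ = [1445/86 -366/43; -366/43 196/43]

x' = [535/86, -198/43]
P' = [1445/86 -366/43; -366/43 196/43]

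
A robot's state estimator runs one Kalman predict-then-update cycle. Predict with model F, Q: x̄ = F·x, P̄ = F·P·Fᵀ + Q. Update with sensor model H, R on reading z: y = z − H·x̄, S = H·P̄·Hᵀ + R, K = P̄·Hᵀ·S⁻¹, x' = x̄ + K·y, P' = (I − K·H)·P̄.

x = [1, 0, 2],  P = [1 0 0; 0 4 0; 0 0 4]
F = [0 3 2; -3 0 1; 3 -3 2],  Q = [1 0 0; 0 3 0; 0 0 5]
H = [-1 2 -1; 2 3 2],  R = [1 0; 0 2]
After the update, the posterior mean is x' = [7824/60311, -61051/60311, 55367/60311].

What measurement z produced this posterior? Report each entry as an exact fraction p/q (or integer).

x̄ = F·x = [4, -1, 7]
P̄ = F·P·Fᵀ + Q = [53 8 -20; 8 16 -1; -20 -1 66]
S = H·P̄·Hᵀ + R = [116 -55; -55 546]
K = P̄·Hᵀ·S⁻¹ = [-4332/60311 9505/60311; 17060/60311 8567/60311; -21313/60311 7684/60311]
x' − x̄ = [-233420/60311, -740/60311, -366810/60311] = K·y
y = (KᵀK)⁻¹·Kᵀ·(x' − x̄) = [10, -20]
z = y + H·x̄ = [10, -20] + [-13, 19] = [-3, -1]

z = [-3, -1]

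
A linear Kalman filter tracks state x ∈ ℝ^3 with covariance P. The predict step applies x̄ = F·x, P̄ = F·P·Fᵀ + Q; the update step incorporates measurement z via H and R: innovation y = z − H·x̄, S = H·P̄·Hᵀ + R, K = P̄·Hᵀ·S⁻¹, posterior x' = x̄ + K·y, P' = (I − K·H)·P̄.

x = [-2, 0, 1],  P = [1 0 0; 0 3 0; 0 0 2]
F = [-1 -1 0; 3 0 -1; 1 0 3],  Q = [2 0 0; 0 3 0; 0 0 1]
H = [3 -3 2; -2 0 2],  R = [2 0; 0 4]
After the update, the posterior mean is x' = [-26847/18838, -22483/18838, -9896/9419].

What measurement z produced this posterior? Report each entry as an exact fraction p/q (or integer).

z = [-3, 1]

x̄ = F·x = [2, -7, 1]
P̄ = F·P·Fᵀ + Q = [6 -3 -1; -3 14 -3; -1 -3 20]
S = H·P̄·Hᵀ + R = [340 42; 42 116]
K = P̄·Hᵀ·S⁻¹ = [872/9419 -2905/18838; -1653/9419 1197/18838; 893/9419 3087/9419]
x' − x̄ = [-64523/18838, 109383/18838, -19315/9419] = K·y
y = (KᵀK)⁻¹·Kᵀ·(x' − x̄) = [-32, 3]
z = y + H·x̄ = [-32, 3] + [29, -2] = [-3, 1]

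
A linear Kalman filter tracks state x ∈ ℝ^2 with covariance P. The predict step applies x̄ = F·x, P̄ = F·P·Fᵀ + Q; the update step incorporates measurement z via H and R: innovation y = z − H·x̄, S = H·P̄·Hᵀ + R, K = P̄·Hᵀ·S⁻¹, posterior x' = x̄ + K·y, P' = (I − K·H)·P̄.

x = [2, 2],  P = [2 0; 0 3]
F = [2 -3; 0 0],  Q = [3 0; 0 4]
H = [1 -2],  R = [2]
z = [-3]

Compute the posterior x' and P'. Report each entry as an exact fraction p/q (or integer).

x̄ = F·x = [-2, 0]
P̄ = F·P·Fᵀ + Q = [38 0; 0 4]
y = z − H·x̄ = [-1]
S = H·P̄·Hᵀ + R = [56]
K = P̄·Hᵀ·S⁻¹ = [19/28; -1/7]
x' = x̄ + K·y = [-75/28, 1/7]
P' = (I − K·H)·P̄ = [171/14 38/7; 38/7 20/7]

x' = [-75/28, 1/7]
P' = [171/14 38/7; 38/7 20/7]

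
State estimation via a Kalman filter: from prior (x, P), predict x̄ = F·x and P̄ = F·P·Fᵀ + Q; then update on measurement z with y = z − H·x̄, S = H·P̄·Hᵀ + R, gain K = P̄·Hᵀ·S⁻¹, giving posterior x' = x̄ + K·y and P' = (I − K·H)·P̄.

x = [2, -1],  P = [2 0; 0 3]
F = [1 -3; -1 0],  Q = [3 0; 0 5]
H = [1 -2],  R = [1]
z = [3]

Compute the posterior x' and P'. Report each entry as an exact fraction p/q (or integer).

x̄ = F·x = [5, -2]
P̄ = F·P·Fᵀ + Q = [32 -2; -2 7]
y = z − H·x̄ = [-6]
S = H·P̄·Hᵀ + R = [69]
K = P̄·Hᵀ·S⁻¹ = [12/23; -16/69]
x' = x̄ + K·y = [43/23, -14/23]
P' = (I − K·H)·P̄ = [304/23 146/23; 146/23 227/69]

x' = [43/23, -14/23]
P' = [304/23 146/23; 146/23 227/69]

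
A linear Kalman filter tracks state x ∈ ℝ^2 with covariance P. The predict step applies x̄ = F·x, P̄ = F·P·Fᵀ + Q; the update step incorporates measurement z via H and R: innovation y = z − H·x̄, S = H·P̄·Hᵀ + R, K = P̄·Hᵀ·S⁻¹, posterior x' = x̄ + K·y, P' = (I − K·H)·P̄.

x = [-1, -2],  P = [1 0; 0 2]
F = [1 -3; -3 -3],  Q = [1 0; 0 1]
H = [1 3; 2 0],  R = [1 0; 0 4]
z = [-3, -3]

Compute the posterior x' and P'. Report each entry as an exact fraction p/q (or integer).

x̄ = F·x = [5, 9]
P̄ = F·P·Fᵀ + Q = [20 15; 15 28]
y = z − H·x̄ = [-35, -13]
S = H·P̄·Hᵀ + R = [363 130; 130 84]
K = P̄·Hᵀ·S⁻¹ = [65/3398 3035/6796; 552/1699 -495/3398]
x' = x̄ + K·y = [-10025/6796, -1623/3398]
P' = (I − K·H)·P̄ = [3035/3398 -495/1699; -495/1699 349/1699]

x' = [-10025/6796, -1623/3398]
P' = [3035/3398 -495/1699; -495/1699 349/1699]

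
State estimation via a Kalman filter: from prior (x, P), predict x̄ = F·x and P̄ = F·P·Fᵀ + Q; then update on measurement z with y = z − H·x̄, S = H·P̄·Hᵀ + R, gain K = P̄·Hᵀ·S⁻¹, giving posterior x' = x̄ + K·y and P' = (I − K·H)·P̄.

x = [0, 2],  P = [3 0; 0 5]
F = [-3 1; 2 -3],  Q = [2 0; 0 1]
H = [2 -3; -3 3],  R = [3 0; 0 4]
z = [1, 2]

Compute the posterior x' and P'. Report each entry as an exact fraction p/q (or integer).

x' = [-36559/16441, -28053/16441]
P' = [56037/16441 44637/16441; 44637/16441 38665/16441]

x̄ = F·x = [2, -6]
P̄ = F·P·Fᵀ + Q = [34 -33; -33 58]
y = z − H·x̄ = [-21, 26]
S = H·P̄·Hᵀ + R = [1057 -1221; -1221 1426]
K = P̄·Hᵀ·S⁻¹ = [-7279/16441 -8550/16441; -8907/16441 -4479/16441]
x' = x̄ + K·y = [-36559/16441, -28053/16441]
P' = (I − K·H)·P̄ = [56037/16441 44637/16441; 44637/16441 38665/16441]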